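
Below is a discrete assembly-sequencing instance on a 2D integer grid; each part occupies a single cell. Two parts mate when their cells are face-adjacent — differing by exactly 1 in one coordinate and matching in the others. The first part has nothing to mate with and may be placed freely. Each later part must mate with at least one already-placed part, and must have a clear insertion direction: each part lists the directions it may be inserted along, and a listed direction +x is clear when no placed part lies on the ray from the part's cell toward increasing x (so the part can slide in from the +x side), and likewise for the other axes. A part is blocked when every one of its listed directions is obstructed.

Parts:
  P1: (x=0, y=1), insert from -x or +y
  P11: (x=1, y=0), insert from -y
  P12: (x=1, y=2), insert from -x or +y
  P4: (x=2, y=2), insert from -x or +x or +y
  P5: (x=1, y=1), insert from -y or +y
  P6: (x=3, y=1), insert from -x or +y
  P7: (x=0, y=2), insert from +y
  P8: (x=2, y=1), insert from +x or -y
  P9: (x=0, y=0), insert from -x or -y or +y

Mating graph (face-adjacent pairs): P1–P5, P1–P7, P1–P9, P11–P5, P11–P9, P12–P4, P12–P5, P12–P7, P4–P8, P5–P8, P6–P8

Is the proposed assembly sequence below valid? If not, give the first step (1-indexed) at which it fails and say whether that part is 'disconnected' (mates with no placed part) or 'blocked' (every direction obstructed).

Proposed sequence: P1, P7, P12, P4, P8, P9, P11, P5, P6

Invalid at step 8 (blocked)

1. P1@(0, 1) [-x clear] — {P1}
2. P7@(0, 2) [+y clear] — {P1, P7}
3. P12@(1, 2) [+y clear] — {P1, P12, P7}
4. P4@(2, 2) [+x clear] — {P1, P12, P4, P7}
5. P8@(2, 1) [+x clear] — {P1, P12, P4, P7, P8}
6. P9@(0, 0) [-x clear] — {P1, P12, P4, P7, P8, P9}
7. P11@(1, 0) [-y clear] — {P1, P11, P12, P4, P7, P8, P9}
8. P5@(1, 1) — -y/+y all obstructed ⇒ blocked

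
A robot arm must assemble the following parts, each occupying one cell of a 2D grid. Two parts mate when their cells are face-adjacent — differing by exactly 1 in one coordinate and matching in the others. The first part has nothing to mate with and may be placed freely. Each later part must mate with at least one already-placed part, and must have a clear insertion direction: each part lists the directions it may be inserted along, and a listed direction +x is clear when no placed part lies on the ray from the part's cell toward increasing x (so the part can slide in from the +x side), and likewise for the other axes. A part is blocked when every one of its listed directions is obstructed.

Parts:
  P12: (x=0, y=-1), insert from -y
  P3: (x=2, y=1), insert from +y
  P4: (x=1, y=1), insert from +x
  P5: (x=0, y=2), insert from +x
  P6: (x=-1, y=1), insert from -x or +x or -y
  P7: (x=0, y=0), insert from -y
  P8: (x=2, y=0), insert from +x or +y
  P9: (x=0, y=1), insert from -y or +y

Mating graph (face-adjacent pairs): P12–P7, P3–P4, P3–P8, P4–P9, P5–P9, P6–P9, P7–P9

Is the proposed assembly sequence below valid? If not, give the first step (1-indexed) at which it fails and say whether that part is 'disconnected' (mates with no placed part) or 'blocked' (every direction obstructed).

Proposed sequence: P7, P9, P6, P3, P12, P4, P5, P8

Invalid at step 4 (disconnected)

1. P7@(0, 0) [-y clear] — {P7}
2. P9@(0, 1) [+y clear] — {P7, P9}
3. P6@(-1, 1) [-x clear] — {P6, P7, P9}
4. P3@(2, 1) — no placed neighbour ⇒ disconnected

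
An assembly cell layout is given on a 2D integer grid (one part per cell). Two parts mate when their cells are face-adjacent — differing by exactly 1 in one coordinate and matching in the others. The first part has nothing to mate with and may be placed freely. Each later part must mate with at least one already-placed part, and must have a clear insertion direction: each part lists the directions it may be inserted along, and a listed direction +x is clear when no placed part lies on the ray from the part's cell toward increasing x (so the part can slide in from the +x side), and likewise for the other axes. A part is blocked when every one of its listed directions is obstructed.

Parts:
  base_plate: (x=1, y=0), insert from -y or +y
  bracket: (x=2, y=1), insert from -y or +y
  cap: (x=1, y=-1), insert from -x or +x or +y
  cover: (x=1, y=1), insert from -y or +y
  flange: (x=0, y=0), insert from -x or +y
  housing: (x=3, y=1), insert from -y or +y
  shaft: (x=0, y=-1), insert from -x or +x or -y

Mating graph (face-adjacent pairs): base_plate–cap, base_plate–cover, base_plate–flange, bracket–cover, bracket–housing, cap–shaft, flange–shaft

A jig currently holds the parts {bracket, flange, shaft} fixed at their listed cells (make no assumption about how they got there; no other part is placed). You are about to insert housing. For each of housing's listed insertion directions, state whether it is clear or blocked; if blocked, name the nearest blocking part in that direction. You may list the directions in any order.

-y: ray from housing(3, 1) has no placed part ⇒ clear
+y: ray from housing(3, 1) has no placed part ⇒ clear

+y: clear; -y: clear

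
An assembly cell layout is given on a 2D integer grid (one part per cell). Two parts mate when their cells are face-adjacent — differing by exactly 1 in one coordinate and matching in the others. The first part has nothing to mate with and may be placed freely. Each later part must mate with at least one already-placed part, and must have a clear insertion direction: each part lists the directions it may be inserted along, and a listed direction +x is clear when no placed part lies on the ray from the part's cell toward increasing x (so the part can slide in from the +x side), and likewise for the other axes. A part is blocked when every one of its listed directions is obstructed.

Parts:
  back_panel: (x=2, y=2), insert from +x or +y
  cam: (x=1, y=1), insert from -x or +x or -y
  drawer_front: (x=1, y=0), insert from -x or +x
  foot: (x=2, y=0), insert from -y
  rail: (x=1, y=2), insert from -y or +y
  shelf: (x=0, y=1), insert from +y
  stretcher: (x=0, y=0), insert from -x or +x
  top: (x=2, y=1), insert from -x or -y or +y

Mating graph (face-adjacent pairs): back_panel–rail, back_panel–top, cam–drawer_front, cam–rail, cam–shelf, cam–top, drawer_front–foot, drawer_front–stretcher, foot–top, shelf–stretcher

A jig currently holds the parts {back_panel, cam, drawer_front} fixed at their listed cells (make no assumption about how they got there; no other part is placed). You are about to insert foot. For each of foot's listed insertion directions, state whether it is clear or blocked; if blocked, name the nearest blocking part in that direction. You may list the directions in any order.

-y: ray from foot(2, 0) has no placed part ⇒ clear

-y: clear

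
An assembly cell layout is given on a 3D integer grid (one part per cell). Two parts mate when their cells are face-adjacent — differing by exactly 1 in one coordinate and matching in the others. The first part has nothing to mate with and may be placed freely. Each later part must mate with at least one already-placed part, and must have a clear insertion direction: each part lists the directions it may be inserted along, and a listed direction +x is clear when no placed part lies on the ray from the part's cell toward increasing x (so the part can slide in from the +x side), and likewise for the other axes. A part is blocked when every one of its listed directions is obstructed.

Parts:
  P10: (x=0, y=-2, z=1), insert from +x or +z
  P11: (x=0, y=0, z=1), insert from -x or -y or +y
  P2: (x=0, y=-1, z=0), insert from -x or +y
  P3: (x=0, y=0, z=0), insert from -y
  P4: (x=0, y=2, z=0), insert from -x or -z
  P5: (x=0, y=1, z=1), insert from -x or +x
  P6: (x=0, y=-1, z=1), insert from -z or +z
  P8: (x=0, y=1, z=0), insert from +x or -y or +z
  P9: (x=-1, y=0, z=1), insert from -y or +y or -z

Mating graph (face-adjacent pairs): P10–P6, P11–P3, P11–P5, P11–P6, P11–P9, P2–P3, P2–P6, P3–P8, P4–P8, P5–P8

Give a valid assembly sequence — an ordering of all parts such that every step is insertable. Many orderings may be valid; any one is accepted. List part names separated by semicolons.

1. P5@(0, 1, 1) [-x clear] — {P5}
2. P11@(0, 0, 1) [-x clear] — {P11, P5}
3. P9@(-1, 0, 1) [-y clear] — {P11, P5, P9}
4. P6@(0, -1, 1) [-z clear] — {P11, P5, P6, P9}
5. P10@(0, -2, 1) [+x clear] — {P10, P11, P5, P6, P9}
6. P8@(0, 1, 0) [+x clear] — {P10, P11, P5, P6, P8, P9}
7. P4@(0, 2, 0) [-x clear] — {P10, P11, P4, P5, P6, P8, P9}
8. P3@(0, 0, 0) [-y clear] — {P10, P11, P3, P4, P5, P6, P8, P9}
9. P2@(0, -1, 0) [-x clear] — {P10, P11, P2, P3, P4, P5, P6, P8, P9}

P5; P11; P9; P6; P10; P8; P4; P3; P2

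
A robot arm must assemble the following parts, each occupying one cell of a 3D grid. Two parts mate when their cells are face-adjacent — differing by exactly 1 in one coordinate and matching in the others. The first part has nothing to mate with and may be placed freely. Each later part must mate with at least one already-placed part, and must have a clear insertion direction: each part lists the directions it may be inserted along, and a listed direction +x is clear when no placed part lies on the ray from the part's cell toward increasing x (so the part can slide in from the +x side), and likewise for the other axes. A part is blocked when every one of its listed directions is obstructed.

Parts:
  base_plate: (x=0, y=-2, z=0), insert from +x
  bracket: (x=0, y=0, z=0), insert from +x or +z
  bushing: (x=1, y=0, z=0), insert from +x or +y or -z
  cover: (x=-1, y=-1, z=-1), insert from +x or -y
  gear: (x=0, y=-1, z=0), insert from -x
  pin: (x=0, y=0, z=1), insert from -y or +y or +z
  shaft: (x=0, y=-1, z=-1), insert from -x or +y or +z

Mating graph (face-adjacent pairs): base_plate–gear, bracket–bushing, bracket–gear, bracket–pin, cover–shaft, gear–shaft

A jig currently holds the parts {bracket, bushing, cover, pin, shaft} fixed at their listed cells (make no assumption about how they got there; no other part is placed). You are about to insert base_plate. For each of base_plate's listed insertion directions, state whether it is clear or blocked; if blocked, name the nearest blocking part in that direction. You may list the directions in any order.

+x: clear

+x: ray from base_plate(0, -2, 0) has no placed part ⇒ clear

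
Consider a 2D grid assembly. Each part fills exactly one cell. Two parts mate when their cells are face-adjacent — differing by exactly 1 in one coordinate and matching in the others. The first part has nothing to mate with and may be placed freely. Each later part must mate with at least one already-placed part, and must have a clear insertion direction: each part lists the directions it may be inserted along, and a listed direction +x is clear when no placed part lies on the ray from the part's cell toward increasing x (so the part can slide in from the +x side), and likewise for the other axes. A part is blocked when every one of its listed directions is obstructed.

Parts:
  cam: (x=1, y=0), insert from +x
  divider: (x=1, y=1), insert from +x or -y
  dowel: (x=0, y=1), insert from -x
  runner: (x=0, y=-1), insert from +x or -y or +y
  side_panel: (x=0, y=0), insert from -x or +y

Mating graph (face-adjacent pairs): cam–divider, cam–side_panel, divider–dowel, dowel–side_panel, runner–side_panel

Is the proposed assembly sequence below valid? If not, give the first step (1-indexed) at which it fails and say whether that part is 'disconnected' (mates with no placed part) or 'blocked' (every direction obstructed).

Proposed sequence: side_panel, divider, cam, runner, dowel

1. side_panel@(0, 0) [-x clear] — {side_panel}
2. divider@(1, 1) — no placed neighbour ⇒ disconnected

Invalid at step 2 (disconnected)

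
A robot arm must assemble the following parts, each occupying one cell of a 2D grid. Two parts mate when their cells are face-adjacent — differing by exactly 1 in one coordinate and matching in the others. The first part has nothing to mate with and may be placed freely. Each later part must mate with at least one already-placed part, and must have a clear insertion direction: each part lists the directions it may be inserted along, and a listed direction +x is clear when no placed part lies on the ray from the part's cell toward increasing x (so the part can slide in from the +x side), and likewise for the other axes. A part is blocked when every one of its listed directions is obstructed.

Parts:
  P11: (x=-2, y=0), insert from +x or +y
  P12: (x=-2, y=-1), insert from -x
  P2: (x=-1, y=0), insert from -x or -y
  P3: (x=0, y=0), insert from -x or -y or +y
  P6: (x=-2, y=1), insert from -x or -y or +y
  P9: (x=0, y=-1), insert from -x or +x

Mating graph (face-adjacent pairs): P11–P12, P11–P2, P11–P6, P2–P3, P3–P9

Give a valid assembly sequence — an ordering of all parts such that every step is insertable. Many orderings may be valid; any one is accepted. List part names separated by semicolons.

1. P2@(-1, 0) [-x clear] — {P2}
2. P3@(0, 0) [-y clear] — {P2, P3}
3. P11@(-2, 0) [+y clear] — {P11, P2, P3}
4. P9@(0, -1) [-x clear] — {P11, P2, P3, P9}
5. P6@(-2, 1) [-x clear] — {P11, P2, P3, P6, P9}
6. P12@(-2, -1) [-x clear] — {P11, P12, P2, P3, P6, P9}

P2; P3; P11; P9; P6; P12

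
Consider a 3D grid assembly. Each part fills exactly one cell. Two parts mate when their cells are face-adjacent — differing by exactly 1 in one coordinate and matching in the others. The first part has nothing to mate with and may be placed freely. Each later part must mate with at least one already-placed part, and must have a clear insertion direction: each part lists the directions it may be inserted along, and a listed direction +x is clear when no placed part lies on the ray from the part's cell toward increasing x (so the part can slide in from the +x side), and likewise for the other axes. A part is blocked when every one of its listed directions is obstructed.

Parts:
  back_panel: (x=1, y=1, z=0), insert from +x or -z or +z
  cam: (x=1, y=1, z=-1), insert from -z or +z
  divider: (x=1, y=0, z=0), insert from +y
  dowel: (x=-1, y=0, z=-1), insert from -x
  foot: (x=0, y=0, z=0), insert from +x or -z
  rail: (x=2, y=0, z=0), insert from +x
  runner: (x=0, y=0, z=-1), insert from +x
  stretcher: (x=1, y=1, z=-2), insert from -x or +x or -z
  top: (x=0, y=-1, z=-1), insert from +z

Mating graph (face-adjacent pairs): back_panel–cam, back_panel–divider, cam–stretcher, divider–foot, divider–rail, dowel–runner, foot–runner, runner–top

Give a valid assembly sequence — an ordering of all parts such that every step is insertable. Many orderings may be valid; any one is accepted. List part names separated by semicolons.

top; runner; dowel; foot; divider; rail; back_panel; cam; stretcher

1. top@(0, -1, -1) [+z clear] — {top}
2. runner@(0, 0, -1) [+x clear] — {runner, top}
3. dowel@(-1, 0, -1) [-x clear] — {dowel, runner, top}
4. foot@(0, 0, 0) [+x clear] — {dowel, foot, runner, top}
5. divider@(1, 0, 0) [+y clear] — {divider, dowel, foot, runner, top}
6. rail@(2, 0, 0) [+x clear] — {divider, dowel, foot, rail, runner, top}
7. back_panel@(1, 1, 0) [+x clear] — {back_panel, divider, dowel, foot, rail, runner, top}
8. cam@(1, 1, -1) [-z clear] — {back_panel, cam, divider, dowel, foot, rail, runner, top}
9. stretcher@(1, 1, -2) [-x clear] — {back_panel, cam, divider, dowel, foot, rail, runner, stretcher, top}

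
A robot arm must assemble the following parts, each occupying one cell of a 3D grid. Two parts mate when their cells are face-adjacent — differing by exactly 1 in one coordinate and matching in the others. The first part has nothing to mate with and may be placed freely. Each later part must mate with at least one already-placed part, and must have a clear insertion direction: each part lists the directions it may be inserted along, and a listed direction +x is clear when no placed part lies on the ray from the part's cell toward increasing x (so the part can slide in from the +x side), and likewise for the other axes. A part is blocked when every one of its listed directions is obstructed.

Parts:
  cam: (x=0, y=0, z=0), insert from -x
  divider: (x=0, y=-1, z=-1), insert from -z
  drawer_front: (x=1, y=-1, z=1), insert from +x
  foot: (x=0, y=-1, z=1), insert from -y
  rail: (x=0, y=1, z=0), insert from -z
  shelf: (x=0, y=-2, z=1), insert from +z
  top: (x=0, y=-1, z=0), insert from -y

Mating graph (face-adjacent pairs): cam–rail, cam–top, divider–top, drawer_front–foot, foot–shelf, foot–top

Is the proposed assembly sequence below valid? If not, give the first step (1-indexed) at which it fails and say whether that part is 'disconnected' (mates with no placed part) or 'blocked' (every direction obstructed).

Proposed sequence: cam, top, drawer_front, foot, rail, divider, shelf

Invalid at step 3 (disconnected)

1. cam@(0, 0, 0) [-x clear] — {cam}
2. top@(0, -1, 0) [-y clear] — {cam, top}
3. drawer_front@(1, -1, 1) — no placed neighbour ⇒ disconnected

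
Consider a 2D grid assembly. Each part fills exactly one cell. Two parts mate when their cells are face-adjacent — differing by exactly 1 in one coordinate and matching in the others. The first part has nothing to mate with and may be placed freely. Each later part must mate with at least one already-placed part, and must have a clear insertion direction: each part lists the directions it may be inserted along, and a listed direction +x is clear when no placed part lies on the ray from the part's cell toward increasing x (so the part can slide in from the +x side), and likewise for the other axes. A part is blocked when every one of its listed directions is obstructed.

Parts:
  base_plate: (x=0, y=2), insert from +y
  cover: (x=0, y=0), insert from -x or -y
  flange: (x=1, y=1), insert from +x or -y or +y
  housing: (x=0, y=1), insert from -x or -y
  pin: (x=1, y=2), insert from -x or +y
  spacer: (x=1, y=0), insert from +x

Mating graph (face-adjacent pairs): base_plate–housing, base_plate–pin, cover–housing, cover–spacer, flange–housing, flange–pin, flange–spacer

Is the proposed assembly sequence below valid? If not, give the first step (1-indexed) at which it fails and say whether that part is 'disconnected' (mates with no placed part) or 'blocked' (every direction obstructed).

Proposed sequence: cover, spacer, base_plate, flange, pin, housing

1. cover@(0, 0) [-x clear] — {cover}
2. spacer@(1, 0) [+x clear] — {cover, spacer}
3. base_plate@(0, 2) — no placed neighbour ⇒ disconnected

Invalid at step 3 (disconnected)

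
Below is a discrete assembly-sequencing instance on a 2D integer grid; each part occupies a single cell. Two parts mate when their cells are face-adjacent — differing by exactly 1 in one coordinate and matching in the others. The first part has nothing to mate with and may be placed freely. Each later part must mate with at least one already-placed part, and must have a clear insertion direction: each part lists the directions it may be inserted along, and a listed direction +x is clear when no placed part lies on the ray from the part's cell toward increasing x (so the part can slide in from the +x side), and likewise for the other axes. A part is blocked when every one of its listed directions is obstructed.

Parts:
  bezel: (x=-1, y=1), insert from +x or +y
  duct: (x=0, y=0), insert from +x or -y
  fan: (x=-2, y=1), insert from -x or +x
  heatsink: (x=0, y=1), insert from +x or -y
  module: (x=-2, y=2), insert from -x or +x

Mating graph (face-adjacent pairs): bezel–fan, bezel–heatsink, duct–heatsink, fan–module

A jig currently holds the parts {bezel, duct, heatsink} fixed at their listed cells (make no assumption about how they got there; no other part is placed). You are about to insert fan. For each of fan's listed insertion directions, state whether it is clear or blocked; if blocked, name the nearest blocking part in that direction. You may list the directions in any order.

-x: ray from fan(-2, 1) has no placed part ⇒ clear
+x: nearest on ray is bezel@(-1, 1) ⇒ blocked

+x: blocked by bezel; -x: clear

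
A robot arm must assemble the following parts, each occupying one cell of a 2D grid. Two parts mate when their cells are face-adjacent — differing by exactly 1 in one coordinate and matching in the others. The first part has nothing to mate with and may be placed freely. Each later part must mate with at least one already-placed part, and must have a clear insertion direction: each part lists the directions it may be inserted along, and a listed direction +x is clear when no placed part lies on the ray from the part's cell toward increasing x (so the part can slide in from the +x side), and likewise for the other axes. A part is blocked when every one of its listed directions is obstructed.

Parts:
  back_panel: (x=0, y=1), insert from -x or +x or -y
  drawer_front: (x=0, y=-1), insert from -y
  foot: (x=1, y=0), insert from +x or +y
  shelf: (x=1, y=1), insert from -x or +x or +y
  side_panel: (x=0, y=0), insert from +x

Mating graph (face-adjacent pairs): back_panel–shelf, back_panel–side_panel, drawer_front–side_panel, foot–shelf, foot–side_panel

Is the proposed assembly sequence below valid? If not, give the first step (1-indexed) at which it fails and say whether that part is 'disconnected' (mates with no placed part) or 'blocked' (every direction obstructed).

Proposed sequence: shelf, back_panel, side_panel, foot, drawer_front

1. shelf@(1, 1) [-x clear] — {shelf}
2. back_panel@(0, 1) [-x clear] — {back_panel, shelf}
3. side_panel@(0, 0) [+x clear] — {back_panel, shelf, side_panel}
4. foot@(1, 0) [+x clear] — {back_panel, foot, shelf, side_panel}
5. drawer_front@(0, -1) [-y clear] — {back_panel, drawer_front, foot, shelf, side_panel}

Valid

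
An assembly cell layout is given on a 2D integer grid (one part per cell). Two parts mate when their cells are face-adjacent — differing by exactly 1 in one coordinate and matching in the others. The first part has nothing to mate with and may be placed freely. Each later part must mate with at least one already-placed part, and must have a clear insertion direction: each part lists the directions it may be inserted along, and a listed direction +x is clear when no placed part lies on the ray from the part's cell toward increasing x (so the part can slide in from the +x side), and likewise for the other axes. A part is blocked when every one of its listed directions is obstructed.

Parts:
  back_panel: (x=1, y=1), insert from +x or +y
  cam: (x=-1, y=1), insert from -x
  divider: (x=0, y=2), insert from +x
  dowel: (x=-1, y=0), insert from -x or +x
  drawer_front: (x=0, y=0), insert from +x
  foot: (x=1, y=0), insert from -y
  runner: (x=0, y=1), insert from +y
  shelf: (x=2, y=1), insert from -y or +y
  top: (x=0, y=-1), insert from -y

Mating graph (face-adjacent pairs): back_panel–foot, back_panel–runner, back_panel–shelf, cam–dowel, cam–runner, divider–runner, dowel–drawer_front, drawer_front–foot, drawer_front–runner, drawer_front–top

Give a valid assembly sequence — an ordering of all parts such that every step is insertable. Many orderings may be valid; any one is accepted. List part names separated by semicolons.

dowel; cam; runner; divider; back_panel; shelf; drawer_front; foot; top

1. dowel@(-1, 0) [-x clear] — {dowel}
2. cam@(-1, 1) [-x clear] — {cam, dowel}
3. runner@(0, 1) [+y clear] — {cam, dowel, runner}
4. divider@(0, 2) [+x clear] — {cam, divider, dowel, runner}
5. back_panel@(1, 1) [+x clear] — {back_panel, cam, divider, dowel, runner}
6. shelf@(2, 1) [-y clear] — {back_panel, cam, divider, dowel, runner, shelf}
7. drawer_front@(0, 0) [+x clear] — {back_panel, cam, divider, dowel, drawer_front, runner, shelf}
8. foot@(1, 0) [-y clear] — {back_panel, cam, divider, dowel, drawer_front, foot, runner, shelf}
9. top@(0, -1) [-y clear] — {back_panel, cam, divider, dowel, drawer_front, foot, runner, shelf, top}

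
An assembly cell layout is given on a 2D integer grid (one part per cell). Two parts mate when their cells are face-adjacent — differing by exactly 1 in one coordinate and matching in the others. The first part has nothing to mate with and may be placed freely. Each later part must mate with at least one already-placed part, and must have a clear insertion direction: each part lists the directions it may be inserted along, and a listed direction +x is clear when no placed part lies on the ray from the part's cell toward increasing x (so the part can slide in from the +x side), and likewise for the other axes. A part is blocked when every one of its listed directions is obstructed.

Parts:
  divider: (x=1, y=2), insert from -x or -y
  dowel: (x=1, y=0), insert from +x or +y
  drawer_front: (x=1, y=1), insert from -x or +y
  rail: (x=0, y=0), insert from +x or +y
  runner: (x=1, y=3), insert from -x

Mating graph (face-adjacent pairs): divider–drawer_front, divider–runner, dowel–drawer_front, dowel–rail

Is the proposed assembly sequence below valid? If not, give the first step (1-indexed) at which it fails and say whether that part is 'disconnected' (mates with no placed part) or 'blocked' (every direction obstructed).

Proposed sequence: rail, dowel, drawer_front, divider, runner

Valid

1. rail@(0, 0) [+x clear] — {rail}
2. dowel@(1, 0) [+x clear] — {dowel, rail}
3. drawer_front@(1, 1) [-x clear] — {dowel, drawer_front, rail}
4. divider@(1, 2) [-x clear] — {divider, dowel, drawer_front, rail}
5. runner@(1, 3) [-x clear] — {divider, dowel, drawer_front, rail, runner}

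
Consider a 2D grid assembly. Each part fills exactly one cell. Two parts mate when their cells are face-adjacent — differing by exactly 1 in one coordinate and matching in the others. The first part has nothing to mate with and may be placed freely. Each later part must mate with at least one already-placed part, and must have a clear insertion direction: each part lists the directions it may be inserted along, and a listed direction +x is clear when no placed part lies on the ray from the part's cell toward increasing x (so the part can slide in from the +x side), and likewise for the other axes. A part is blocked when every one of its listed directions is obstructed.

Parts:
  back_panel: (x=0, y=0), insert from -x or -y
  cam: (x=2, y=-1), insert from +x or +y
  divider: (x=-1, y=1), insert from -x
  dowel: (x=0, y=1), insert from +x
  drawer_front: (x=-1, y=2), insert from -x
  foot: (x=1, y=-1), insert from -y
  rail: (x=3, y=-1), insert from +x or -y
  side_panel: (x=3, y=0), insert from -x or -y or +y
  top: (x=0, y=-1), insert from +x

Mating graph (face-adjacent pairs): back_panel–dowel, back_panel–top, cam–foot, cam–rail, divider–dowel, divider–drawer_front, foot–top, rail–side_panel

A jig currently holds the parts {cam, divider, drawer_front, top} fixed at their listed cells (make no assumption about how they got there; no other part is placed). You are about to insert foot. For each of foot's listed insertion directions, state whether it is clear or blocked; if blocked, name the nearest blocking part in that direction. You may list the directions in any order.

-y: ray from foot(1, -1) has no placed part ⇒ clear

-y: clear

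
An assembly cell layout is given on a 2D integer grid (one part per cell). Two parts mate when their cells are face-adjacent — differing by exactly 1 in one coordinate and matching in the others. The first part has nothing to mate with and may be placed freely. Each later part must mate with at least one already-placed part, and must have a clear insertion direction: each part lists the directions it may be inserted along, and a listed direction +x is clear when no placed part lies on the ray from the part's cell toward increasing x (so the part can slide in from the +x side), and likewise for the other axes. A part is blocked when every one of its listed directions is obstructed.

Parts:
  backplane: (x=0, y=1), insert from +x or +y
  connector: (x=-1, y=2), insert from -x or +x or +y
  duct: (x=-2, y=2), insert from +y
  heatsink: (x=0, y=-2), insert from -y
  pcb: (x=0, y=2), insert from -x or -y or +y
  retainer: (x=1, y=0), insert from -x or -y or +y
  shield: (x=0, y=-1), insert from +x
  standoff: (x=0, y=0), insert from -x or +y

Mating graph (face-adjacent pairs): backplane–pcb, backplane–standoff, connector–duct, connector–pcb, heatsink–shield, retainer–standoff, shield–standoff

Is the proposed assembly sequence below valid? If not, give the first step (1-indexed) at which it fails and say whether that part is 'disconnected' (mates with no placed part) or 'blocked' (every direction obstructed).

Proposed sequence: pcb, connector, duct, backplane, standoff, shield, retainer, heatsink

Valid

1. pcb@(0, 2) [-x clear] — {pcb}
2. connector@(-1, 2) [-x clear] — {connector, pcb}
3. duct@(-2, 2) [+y clear] — {connector, duct, pcb}
4. backplane@(0, 1) [+x clear] — {backplane, connector, duct, pcb}
5. standoff@(0, 0) [-x clear] — {backplane, connector, duct, pcb, standoff}
6. shield@(0, -1) [+x clear] — {backplane, connector, duct, pcb, shield, standoff}
7. retainer@(1, 0) [-y clear] — {backplane, connector, duct, pcb, retainer, shield, standoff}
8. heatsink@(0, -2) [-y clear] — {backplane, connector, duct, heatsink, pcb, retainer, shield, standoff}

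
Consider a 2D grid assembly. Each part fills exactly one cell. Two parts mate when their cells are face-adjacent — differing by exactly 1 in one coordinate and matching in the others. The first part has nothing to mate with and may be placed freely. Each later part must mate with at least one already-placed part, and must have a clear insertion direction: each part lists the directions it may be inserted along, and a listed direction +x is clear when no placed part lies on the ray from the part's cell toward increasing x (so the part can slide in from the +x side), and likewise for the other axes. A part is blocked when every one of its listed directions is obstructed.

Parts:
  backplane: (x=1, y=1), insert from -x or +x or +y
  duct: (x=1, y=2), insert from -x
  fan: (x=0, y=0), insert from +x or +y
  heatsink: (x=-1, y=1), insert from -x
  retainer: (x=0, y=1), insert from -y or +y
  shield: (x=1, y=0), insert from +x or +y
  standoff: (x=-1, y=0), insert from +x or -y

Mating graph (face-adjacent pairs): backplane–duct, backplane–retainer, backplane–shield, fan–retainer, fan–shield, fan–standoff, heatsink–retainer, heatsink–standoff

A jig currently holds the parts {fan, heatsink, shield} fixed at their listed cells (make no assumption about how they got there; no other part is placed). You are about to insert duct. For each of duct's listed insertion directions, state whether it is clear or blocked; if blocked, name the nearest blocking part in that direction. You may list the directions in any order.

-x: clear

-x: ray from duct(1, 2) has no placed part ⇒ clear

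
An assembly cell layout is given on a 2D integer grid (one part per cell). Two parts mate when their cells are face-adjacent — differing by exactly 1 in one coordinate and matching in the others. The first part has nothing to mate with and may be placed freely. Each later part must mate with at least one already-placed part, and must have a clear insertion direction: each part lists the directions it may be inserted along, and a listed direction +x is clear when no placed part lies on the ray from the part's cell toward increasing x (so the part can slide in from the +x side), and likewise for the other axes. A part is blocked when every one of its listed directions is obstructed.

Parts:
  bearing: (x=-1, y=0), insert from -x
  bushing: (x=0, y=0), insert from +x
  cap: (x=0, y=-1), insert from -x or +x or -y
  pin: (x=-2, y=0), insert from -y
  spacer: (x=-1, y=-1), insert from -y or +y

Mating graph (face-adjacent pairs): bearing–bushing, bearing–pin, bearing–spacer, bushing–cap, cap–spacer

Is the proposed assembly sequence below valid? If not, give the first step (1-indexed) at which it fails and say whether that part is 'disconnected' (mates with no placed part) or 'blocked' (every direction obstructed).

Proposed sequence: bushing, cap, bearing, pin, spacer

Valid

1. bushing@(0, 0) [+x clear] — {bushing}
2. cap@(0, -1) [-x clear] — {bushing, cap}
3. bearing@(-1, 0) [-x clear] — {bearing, bushing, cap}
4. pin@(-2, 0) [-y clear] — {bearing, bushing, cap, pin}
5. spacer@(-1, -1) [-y clear] — {bearing, bushing, cap, pin, spacer}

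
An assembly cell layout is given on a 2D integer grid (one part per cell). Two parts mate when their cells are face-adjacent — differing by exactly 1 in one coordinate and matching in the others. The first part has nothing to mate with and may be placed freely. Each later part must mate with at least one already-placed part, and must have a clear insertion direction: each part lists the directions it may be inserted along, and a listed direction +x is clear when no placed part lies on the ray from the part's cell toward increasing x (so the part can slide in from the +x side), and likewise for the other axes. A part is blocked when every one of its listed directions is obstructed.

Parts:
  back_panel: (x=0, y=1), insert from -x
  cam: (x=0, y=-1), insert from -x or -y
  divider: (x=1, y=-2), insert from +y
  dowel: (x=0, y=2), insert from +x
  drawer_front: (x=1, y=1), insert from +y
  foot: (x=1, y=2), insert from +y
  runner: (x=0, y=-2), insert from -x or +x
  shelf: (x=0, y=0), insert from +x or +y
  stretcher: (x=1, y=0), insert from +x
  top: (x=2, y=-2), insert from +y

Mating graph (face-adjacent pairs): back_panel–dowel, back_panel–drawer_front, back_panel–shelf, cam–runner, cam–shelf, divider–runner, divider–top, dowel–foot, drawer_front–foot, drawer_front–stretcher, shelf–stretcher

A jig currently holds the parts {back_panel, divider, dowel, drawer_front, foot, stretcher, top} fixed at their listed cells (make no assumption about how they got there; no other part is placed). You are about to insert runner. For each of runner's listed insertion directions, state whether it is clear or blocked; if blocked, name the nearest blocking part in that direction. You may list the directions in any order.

+x: blocked by divider; -x: clear

-x: ray from runner(0, -2) has no placed part ⇒ clear
+x: nearest on ray is divider@(1, -2) ⇒ blocked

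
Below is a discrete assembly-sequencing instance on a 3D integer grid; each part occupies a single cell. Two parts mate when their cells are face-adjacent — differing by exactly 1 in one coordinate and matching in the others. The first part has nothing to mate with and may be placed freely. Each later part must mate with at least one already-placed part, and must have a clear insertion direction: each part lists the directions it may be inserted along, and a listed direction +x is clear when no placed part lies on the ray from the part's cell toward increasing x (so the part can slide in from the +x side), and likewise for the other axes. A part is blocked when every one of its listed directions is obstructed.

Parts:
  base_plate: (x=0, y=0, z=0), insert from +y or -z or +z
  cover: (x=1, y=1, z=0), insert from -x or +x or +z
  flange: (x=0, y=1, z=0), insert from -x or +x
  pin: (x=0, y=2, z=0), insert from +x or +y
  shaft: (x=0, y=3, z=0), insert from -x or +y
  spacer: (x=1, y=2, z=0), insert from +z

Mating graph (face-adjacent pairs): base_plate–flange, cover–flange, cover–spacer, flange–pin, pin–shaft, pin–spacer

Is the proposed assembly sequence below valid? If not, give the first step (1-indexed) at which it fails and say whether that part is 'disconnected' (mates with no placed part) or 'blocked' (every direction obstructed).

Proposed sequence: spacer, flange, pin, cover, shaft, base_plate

1. spacer@(1, 2, 0) [+z clear] — {spacer}
2. flange@(0, 1, 0) — no placed neighbour ⇒ disconnected

Invalid at step 2 (disconnected)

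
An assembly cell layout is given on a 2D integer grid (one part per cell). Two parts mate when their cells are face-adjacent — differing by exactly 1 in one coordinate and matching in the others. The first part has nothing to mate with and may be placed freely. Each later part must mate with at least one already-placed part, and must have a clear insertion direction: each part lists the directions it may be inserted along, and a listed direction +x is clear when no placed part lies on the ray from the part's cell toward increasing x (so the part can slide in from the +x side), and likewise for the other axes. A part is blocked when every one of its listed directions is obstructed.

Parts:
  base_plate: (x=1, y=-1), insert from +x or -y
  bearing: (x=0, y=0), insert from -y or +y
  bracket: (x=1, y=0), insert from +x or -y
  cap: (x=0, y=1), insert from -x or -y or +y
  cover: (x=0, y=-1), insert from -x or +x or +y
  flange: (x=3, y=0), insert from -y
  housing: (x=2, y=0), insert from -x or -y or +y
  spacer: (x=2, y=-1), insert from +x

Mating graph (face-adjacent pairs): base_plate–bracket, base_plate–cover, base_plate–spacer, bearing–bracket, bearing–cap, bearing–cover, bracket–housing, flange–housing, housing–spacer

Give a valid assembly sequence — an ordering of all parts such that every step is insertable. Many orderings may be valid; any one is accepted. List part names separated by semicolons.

housing; bracket; bearing; base_plate; cap; cover; spacer; flange

1. housing@(2, 0) [-x clear] — {housing}
2. bracket@(1, 0) [-y clear] — {bracket, housing}
3. bearing@(0, 0) [-y clear] — {bearing, bracket, housing}
4. base_plate@(1, -1) [+x clear] — {base_plate, bearing, bracket, housing}
5. cap@(0, 1) [-x clear] — {base_plate, bearing, bracket, cap, housing}
6. cover@(0, -1) [-x clear] — {base_plate, bearing, bracket, cap, cover, housing}
7. spacer@(2, -1) [+x clear] — {base_plate, bearing, bracket, cap, cover, housing, spacer}
8. flange@(3, 0) [-y clear] — {base_plate, bearing, bracket, cap, cover, flange, housing, spacer}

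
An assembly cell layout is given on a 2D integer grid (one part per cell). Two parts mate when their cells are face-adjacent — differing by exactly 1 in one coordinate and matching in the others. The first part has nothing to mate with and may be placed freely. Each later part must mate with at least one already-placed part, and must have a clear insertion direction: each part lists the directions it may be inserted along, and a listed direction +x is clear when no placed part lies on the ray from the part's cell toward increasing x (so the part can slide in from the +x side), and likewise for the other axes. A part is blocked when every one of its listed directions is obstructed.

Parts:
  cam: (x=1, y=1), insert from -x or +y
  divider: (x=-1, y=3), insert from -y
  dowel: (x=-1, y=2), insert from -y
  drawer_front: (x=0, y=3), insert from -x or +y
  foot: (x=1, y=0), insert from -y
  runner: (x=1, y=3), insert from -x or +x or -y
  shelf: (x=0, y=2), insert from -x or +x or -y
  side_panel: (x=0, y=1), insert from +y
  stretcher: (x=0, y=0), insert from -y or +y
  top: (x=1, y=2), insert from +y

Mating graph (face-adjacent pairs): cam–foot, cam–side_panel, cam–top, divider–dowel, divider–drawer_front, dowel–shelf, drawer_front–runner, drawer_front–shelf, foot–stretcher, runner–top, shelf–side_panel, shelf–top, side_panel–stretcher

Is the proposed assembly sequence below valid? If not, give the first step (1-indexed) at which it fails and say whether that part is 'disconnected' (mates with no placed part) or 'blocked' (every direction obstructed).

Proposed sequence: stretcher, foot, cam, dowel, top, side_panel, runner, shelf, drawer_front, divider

1. stretcher@(0, 0) [-y clear] — {stretcher}
2. foot@(1, 0) [-y clear] — {foot, stretcher}
3. cam@(1, 1) [-x clear] — {cam, foot, stretcher}
4. dowel@(-1, 2) — no placed neighbour ⇒ disconnected

Invalid at step 4 (disconnected)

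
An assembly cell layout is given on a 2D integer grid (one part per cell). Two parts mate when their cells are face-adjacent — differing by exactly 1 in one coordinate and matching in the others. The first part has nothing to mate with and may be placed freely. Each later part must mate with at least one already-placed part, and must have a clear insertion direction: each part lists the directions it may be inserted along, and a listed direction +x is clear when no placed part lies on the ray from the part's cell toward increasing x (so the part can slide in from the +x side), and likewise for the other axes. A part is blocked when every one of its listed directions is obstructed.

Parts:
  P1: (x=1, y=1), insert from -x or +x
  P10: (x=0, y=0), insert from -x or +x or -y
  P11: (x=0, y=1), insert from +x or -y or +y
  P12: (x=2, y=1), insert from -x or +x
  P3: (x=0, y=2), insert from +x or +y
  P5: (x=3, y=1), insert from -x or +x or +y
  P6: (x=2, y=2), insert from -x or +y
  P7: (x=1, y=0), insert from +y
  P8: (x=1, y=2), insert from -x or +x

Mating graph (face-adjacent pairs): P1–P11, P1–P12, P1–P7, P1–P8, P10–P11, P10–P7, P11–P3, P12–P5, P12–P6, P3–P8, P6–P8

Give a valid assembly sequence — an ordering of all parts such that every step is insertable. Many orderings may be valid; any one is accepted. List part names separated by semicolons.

1. P3@(0, 2) [+x clear] — {P3}
2. P11@(0, 1) [+x clear] — {P11, P3}
3. P10@(0, 0) [-x clear] — {P10, P11, P3}
4. P7@(1, 0) [+y clear] — {P10, P11, P3, P7}
5. P1@(1, 1) [+x clear] — {P1, P10, P11, P3, P7}
6. P8@(1, 2) [+x clear] — {P1, P10, P11, P3, P7, P8}
7. P6@(2, 2) [+y clear] — {P1, P10, P11, P3, P6, P7, P8}
8. P12@(2, 1) [+x clear] — {P1, P10, P11, P12, P3, P6, P7, P8}
9. P5@(3, 1) [+x clear] — {P1, P10, P11, P12, P3, P5, P6, P7, P8}

P3; P11; P10; P7; P1; P8; P6; P12; P5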